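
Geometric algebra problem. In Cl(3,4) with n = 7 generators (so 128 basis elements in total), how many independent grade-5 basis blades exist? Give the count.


Number of grade-k basis blades in Cl(p,q) with n = p + q is C(n, k).
n = 3 + 4 = 7
C(7, 5) = 7! / (5! * 2!)
= 5040 / (120 * 2)
= 21


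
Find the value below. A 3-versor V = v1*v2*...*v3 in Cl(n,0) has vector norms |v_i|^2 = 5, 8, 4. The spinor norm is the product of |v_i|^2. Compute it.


Spinor norm N(V) = |v1|^2 * |v2|^2 * ... * |v3|^2
= 5 * 8 * 4
Running product: 5, 40, 160
N(V) = 160


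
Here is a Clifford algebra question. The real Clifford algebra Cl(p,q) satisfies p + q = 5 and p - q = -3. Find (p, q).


We need p + q = 5 and p - q = -3.
Adding: 2p = 5 + (-3) = 2, so p = 1.
Then q = 5 - 1 = 4.
(p, q) = (1, 4)


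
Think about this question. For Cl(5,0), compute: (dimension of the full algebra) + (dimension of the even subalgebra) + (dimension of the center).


n = 5 + 0 = 5
Total dim = 2^5 = 32
Even subalgebra dim = 2^4 = 16
n is odd, so center dim = 2
Sum = 32 + 16 + 2 = 50


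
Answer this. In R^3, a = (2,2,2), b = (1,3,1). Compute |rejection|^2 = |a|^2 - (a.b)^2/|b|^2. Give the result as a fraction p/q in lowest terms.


|a|^2 = 2^2 + 2^2 + 2^2 = 12
|b|^2 = 1^2 + 3^2 + 1^2 = 11
a . b = 2*1 + 2*3 + 2*1 = 10
(a.b)^2 = 10^2 = 100
|rej|^2 = 12 - 100/11
= (132 - 100)/11
= 32/11
In lowest terms: 32/11


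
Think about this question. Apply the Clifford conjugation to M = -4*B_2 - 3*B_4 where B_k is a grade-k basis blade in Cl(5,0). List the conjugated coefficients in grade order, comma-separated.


Clifford conjugate sign for grade k: (-1)^(k(k+1)/2)
Grade 2: (-1)^(2*3/2) = (-1)^3 = -1, coeff -4 -> 4
Grade 4: (-1)^(4*5/2) = (-1)^10 = 1, coeff -3 -> -3
Conjugated coefficients: 4, -3


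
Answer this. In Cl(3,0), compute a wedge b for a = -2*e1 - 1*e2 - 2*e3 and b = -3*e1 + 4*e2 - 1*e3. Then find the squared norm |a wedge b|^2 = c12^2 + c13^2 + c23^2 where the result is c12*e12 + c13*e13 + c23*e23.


a wedge b = (a1*b2 - a2*b1)*e12 + (a1*b3 - a3*b1)*e13 + (a2*b3 - a3*b2)*e23
e12 coeff: (-2)*4 - (-1)*(-3) = -8 - 3 = -11
e13 coeff: (-2)*(-1) - (-2)*(-3) = 2 - 6 = -4
e23 coeff: (-1)*(-1) - (-2)*4 = 1 - (-8) = 9
|a wedge b|^2 = (-11)^2 + (-4)^2 + 9^2
= 121 + 16 + 81
= 218


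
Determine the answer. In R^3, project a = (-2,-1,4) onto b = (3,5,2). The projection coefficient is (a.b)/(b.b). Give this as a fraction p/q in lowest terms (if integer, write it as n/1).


Projection coefficient = (a . b) / (b . b)
a . b = (-2)*3 + (-1)*5 + 4*2
= -6 + (-5) + 8 = -3
b . b = 3^2 + 5^2 + 2^2
= 9 + 25 + 4 = 38
Coefficient = -3/38
In lowest terms: -3/38


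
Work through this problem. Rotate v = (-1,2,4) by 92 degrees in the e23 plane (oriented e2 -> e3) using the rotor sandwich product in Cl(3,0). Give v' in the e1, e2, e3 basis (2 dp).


Rotor R = cos(46deg) - sin(46deg)*e23
Rotation angle theta = 2 * 46 = 92 degrees in the e23 plane (e2 -> e3).
The component perpendicular to the plane (e1) is invariant: v'_1 = v1 = -1.00
cos(92deg) = -0.0349, sin(92deg) = 0.9994
v'_2 = v2*cos(theta) - v3*sin(theta) = 2*(-0.0349) - 4*0.9994 = -4.07
v'_3 = v2*sin(theta) + v3*cos(theta) = 2*0.9994 + 4*(-0.0349) = 1.86
v' = -1.00*e1 - 4.07*e2 + 1.86*e3


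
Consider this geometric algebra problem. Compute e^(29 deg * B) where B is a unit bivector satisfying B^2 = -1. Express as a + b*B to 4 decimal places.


For a unit bivector B with B^2 = -1, the exponential series gives
e^(theta*B) = cos(theta) + sin(theta)*B (the GA analogue of Euler's formula).
theta = 29 degrees = 0.506145 rad
cos(29 deg) = 0.8746
sin(29 deg) = 0.4848
exp(theta*B) = 0.8746 + 0.4848*B


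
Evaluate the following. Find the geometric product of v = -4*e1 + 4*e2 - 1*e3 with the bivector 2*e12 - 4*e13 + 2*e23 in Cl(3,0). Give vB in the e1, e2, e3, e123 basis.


vB has grade-1 (vector) and grade-3 (trivector) parts: vB = (v _| B) + (v ^ B).
Vector part <vB>_1:
  e1: -v2*b12 - v3*b13 = -(4)*(2) - (-1)*(-4) = -12
  e2: v1*b12 - v3*b23 = (-4)*(2) - (-1)*(2) = -6
  e3: v1*b13 + v2*b23 = (-4)*(-4) + (4)*(2) = 24
Trivector part <vB>_3:
  e123: v1*b23 - v2*b13 + v3*b12 = (-4)*(2) - (4)*(-4) + (-1)*(2) = 6
vB = -12*e1 - 6*e2 + 24*e3 + 6*e123


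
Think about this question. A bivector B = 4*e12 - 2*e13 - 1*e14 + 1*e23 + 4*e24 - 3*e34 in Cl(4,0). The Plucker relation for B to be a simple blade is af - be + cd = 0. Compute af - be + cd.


Plucker relation: af - be + cd
a*f = 4*(-3) = -12
b*e = (-2)*4 = -8
c*d = (-1)*1 = -1
af - be + cd = -12 - (-8) + (-1)
= -5


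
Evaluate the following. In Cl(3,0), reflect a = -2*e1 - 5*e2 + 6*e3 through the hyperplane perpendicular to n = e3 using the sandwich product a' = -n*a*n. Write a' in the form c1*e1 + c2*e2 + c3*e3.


Reflection formula: a' = -n*a*n, with n = e3 (unit vector, n^2 = 1).
For reflection through hyperplane perp to e3:
The component along e3 flips sign, others stay.
a = (-2, -5, 6)
a' = (-2, -5, -6)
a' = -2*e1 - 5*e2 - 6*e3


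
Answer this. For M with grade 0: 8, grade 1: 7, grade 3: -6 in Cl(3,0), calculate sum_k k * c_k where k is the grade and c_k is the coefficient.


Grade-weighted sum = sum of grade_k * coefficient_k
0*8 = 0
1*7 = 7
3*(-6) = -18
Total = 0 + 7 + (-18) = -11


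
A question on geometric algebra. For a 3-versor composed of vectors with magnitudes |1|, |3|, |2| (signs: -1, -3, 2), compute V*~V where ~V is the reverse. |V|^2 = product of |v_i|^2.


Each vector v_i has |v_i|^2 = s_i^2
Squared scales: (-1)^2 = 1, (-3)^2 = 9, 2^2 = 4
|V|^2 = 1 * 9 * 4
= 36


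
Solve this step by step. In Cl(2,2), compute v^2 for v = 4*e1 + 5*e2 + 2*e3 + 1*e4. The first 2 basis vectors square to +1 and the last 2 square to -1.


v^2 = sum of c_i^2 * e_i^2
Positive signature terms (e_i^2 = +1): 4^2 + 5^2 = 41
Negative signature terms (e_j^2 = -1): 2^2 + 1^2 = 5
v^2 = 41 - 5 = 36


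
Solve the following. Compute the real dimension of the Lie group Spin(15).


Spin(n) double-covers SO(n); both have Lie algebra so(n) of dimension n(n-1)/2.
n = 15
n(n-1) = 15 * 14 = 210
dim Spin(15) = 210/2 = 105


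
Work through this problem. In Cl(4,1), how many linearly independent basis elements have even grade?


Even subalgebra dimension = 2^(n-1)
n = 4 + 1 = 5
2^(5 - 1) = 2^4 = 16
Verification: sum of C(5,k) for even k = 1 + 10 + 5 = 16
Result = 16


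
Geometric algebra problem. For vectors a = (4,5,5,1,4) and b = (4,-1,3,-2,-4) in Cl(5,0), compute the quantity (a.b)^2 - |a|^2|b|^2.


a . b = 4*4 + 5*(-1) + 5*3 + 1*(-2) + 4*(-4)
= 16 + (-5) + 15 + (-2) + (-16) = 8
|a|^2 = 4^2 + 5^2 + 5^2 + 1^2 + 4^2 = 83
|b|^2 = 4^2 + (-1)^2 + 3^2 + (-2)^2 + (-4)^2 = 46
(a.b)^2 = 8^2 = 64
|a|^2 * |b|^2 = 83 * 46 = 3818
Result = 64 - 3818 = -3754


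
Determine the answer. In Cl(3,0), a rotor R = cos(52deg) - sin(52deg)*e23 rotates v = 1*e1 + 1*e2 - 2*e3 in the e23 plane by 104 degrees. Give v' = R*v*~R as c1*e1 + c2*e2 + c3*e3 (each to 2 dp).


Rotor R = cos(52deg) - sin(52deg)*e23
Rotation angle theta = 2 * 52 = 104 degrees in the e23 plane (e2 -> e3).
The component perpendicular to the plane (e1) is invariant: v'_1 = v1 = 1.00
cos(104deg) = -0.2419, sin(104deg) = 0.9703
v'_2 = v2*cos(theta) - v3*sin(theta) = 1*(-0.2419) - (-2)*0.9703 = 1.70
v'_3 = v2*sin(theta) + v3*cos(theta) = 1*0.9703 + (-2)*(-0.2419) = 1.45
v' = 1.00*e1 + 1.70*e2 + 1.45*e3


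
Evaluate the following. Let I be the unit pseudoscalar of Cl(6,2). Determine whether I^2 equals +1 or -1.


The pseudoscalar I = e1...e_n (product of all n generators) of Cl(p,q) satisfies I^2 = (-1)^(q + n(n-1)/2).
p = 6, q = 2, n = p + q = 8
n(n-1)/2 = 8 * 7 / 2 = 28
Exponent = q + n(n-1)/2 = 2 + 28 = 30
I^2 = (-1)^30 = +1


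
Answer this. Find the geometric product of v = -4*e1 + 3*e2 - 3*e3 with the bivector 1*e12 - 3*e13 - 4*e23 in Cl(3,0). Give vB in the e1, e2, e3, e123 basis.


vB has grade-1 (vector) and grade-3 (trivector) parts: vB = (v _| B) + (v ^ B).
Vector part <vB>_1:
  e1: -v2*b12 - v3*b13 = -(3)*(1) - (-3)*(-3) = -12
  e2: v1*b12 - v3*b23 = (-4)*(1) - (-3)*(-4) = -16
  e3: v1*b13 + v2*b23 = (-4)*(-3) + (3)*(-4) = 0
Trivector part <vB>_3:
  e123: v1*b23 - v2*b13 + v3*b12 = (-4)*(-4) - (3)*(-3) + (-3)*(1) = 22
vB = -12*e1 - 16*e2 + 0*e3 + 22*e123


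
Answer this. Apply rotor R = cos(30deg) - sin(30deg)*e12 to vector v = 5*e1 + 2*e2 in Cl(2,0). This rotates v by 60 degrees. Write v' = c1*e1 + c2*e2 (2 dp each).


Rotor R = cos(30deg) - sin(30deg)*e12
Rotation angle theta = 2 * 30 = 60 degrees
v' = R*v*~R rotates v by theta.
cos(60deg) = 0.5000, sin(60deg) = 0.8660
v'_1 = 5*cos(60deg) - 2*sin(60deg)
= 5*0.5000 - 2*0.8660
= 0.77
v'_2 = 5*sin(60deg) + 2*cos(60deg)
= 5*0.8660 + 2*0.5000
= 5.33
v' = 0.77*e1 + 5.33*e2


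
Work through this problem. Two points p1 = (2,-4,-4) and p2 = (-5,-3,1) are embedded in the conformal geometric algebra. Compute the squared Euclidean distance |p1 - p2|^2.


p1 - p2 = (7, -1, -5)
|p1 - p2|^2 = 7^2 + (-1)^2 + (-5)^2
= 49 + 1 + 25
= 75


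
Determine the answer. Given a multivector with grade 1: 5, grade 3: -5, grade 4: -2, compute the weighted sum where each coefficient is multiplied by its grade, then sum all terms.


Grade-weighted sum = sum of grade_k * coefficient_k
1*5 = 5
3*(-5) = -15
4*(-2) = -8
Total = 5 + (-15) + (-8) = -18


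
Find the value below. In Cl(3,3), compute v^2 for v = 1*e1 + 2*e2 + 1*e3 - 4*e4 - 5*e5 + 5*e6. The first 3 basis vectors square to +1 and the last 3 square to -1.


v^2 = sum of c_i^2 * e_i^2
Positive signature terms (e_i^2 = +1): 1^2 + 2^2 + 1^2 = 6
Negative signature terms (e_j^2 = -1): (-4)^2 + (-5)^2 + 5^2 = 66
v^2 = 6 - 66 = -60


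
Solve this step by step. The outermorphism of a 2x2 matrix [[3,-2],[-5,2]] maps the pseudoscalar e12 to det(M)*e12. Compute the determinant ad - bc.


The outermorphism of a linear map f sends e1^e2 to f(e1)^f(e2).
f(e1) = 3*e1 - 5*e2
f(e2) = -2*e1 + 2*e2
f(e1) ^ f(e2) = (3*e1 - 5*e2) ^ (-2*e1 + 2*e2)
= 3*2*e12 + (-5)*(-2)*e21
= (6 - 10)*e12
= -4*e12
Coefficient = -4


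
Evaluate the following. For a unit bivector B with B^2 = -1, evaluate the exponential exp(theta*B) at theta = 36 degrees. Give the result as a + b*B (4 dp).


For a unit bivector B with B^2 = -1, the exponential series gives
e^(theta*B) = cos(theta) + sin(theta)*B (the GA analogue of Euler's formula).
theta = 36 degrees = 0.628319 rad
cos(36 deg) = 0.8090
sin(36 deg) = 0.5878
exp(theta*B) = 0.8090 + 0.5878*B


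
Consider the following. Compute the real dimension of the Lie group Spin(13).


Spin(n) double-covers SO(n); both have Lie algebra so(n) of dimension n(n-1)/2.
n = 13
n(n-1) = 13 * 12 = 156
dim Spin(13) = 156/2 = 78


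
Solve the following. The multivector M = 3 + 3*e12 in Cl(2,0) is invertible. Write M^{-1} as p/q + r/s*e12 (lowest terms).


M = 3 + 3*e12, where e12^2 = -1.
Since M commutes with its reverse ~M = a - b*e12, M * ~M = a^2 - b^2*e12^2 = a^2 + b^2.
So M^{-1} = ~M / (a^2 + b^2) = (a - b*e12)/(a^2 + b^2).
a^2 + b^2 = 9 + 9 = 18
Scalar part = 3/18 = 1/6
Bivector coeff = -3/18 = -1/6
M^{-1} = 1/6 - 1/6*e12


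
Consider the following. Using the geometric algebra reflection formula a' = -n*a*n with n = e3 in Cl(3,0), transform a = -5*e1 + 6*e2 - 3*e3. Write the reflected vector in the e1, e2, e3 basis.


Reflection formula: a' = -n*a*n, with n = e3 (unit vector, n^2 = 1).
For reflection through hyperplane perp to e3:
The component along e3 flips sign, others stay.
a = (-5, 6, -3)
a' = (-5, 6, 3)
a' = -5*e1 + 6*e2 + 3*e3


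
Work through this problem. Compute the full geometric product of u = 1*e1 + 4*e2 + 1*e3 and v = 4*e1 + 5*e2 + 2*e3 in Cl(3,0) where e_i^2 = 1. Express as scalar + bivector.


In Cl(3,0): e_i^2 = 1, e_ie_j = -e_je_i for i != j.
Scalar part = u . v = 1*4 + 4*5 + 1*2
= 4 + 20 + 2 = 26
e12 coeff = 1*5 - 4*4 = 5 - 16 = -11
e13 coeff = 1*2 - 1*4 = 2 - 4 = -2
e23 coeff = 4*2 - 1*5 = 8 - 5 = 3
uv = 26 - 11*e12 - 2*e13 + 3*e23


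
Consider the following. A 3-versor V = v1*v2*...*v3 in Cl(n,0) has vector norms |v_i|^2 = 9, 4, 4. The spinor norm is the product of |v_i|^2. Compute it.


Spinor norm N(V) = |v1|^2 * |v2|^2 * ... * |v3|^2
= 9 * 4 * 4
Running product: 9, 36, 144
N(V) = 144


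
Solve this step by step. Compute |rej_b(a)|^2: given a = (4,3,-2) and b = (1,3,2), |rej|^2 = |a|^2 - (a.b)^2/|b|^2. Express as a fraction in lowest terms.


|a|^2 = 4^2 + 3^2 + (-2)^2 = 29
|b|^2 = 1^2 + 3^2 + 2^2 = 14
a . b = 4*1 + 3*3 + (-2)*2 = 9
(a.b)^2 = 9^2 = 81
|rej|^2 = 29 - 81/14
= (406 - 81)/14
= 325/14
In lowest terms: 325/14


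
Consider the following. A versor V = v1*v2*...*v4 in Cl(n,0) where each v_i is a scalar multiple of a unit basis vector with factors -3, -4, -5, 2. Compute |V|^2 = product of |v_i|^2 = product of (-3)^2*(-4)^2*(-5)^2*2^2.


Each vector v_i has |v_i|^2 = s_i^2
Squared scales: (-3)^2 = 9, (-4)^2 = 16, (-5)^2 = 25, 2^2 = 4
|V|^2 = 9 * 16 * 25 * 4
= 14400


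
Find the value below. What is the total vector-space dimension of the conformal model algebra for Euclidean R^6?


The conformal model of R^6 uses Cl(7,1): the 6 Euclidean generators plus two extra orthogonal generators e+ (e+^2 = +1) and e- (e-^2 = -1), from which the null vectors e0, einf are built.
Number of generators m = 6 + 2 = 8.
dim Cl(p,q) = 2^m = 2^8 = 256


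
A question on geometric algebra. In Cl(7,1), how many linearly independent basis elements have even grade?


Even subalgebra dimension = 2^(n-1)
n = 7 + 1 = 8
2^(8 - 1) = 2^7 = 128
Verification: sum of C(8,k) for even k = 1 + 28 + 70 + 28 + 1 = 128
Result = 128


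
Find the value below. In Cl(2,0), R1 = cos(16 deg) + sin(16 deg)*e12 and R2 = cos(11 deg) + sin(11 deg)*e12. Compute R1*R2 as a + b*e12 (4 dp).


Same-plane rotors commute and their half-angles add:
R1*R2 = cos(a1 + a2) + sin(a1 + a2)*e12.
a1 + a2 = 16 + 11 = 27 deg
cos(27 deg) = 0.8910
sin(27 deg) = 0.4540
R1*R2 = 0.8910 + 0.4540*e12


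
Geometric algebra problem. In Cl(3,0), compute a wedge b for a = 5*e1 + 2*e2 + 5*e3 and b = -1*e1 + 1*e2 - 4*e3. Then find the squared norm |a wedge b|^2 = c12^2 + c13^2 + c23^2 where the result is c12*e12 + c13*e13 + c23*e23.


a wedge b = (a1*b2 - a2*b1)*e12 + (a1*b3 - a3*b1)*e13 + (a2*b3 - a3*b2)*e23
e12 coeff: 5*1 - 2*(-1) = 5 - (-2) = 7
e13 coeff: 5*(-4) - 5*(-1) = -20 - (-5) = -15
e23 coeff: 2*(-4) - 5*1 = -8 - 5 = -13
|a wedge b|^2 = 7^2 + (-15)^2 + (-13)^2
= 49 + 225 + 169
= 443


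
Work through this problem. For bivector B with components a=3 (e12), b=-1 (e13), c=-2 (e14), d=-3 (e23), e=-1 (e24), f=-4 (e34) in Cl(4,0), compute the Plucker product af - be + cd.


Plucker relation: af - be + cd
a*f = 3*(-4) = -12
b*e = (-1)*(-1) = 1
c*d = (-2)*(-3) = 6
af - be + cd = -12 - 1 + 6
= -7


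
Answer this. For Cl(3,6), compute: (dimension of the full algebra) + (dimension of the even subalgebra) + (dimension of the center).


n = 3 + 6 = 9
Total dim = 2^9 = 512
Even subalgebra dim = 2^8 = 256
n is odd, so center dim = 2
Sum = 512 + 256 + 2 = 770


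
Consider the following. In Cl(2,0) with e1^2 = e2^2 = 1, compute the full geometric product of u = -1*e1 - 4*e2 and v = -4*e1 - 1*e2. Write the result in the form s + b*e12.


Expand: (-1*e1 - 4*e2)(-4*e1 - 1*e2)
= (-1)*(-4)*e1e1 + (-1)*(-1)*e1e2 + (-4)*(-4)*e2e1 + (-4)*(-1)*e2e2
Using e1^2 = e2^2 = 1, e2e1 = -e1e2:
Scalar part s = (-1)*(-4) + (-4)*(-1) = 4 + 4 = 8
Bivector part b = (-1)*(-1) - (-4)*(-4) = 1 - 16 = -15
uv = 8 - 15*e12


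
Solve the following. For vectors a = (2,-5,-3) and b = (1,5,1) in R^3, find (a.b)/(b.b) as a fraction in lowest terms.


Projection coefficient = (a . b) / (b . b)
a . b = 2*1 + (-5)*5 + (-3)*1
= 2 + (-25) + (-3) = -26
b . b = 1^2 + 5^2 + 1^2
= 1 + 25 + 1 = 27
Coefficient = -26/27
In lowest terms: -26/27


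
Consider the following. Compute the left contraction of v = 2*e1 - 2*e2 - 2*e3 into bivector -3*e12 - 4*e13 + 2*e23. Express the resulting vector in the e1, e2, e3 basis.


Left contraction v _| B = <vB>_1 (grade-1 part of the geometric product vB).
Using e1_|e12 = e2, e2_|e12 = -e1, e1_|e13 = e3, e3_|e13 = -e1, e2_|e23 = e3, e3_|e23 = -e2:
e1 coeff: -v2*b12 - v3*b13 = -(-2)*(-3) - (-2)*(-4) = -14
e2 coeff: v1*b12 - v3*b23 = (2)*(-3) - (-2)*(2) = -2
e3 coeff: v1*b13 + v2*b23 = (2)*(-4) + (-2)*(2) = -12
v _| B = -14*e1 - 2*e2 - 12*e3


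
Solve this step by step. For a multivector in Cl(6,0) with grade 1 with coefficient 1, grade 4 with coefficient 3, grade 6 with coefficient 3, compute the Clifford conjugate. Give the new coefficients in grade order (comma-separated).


Clifford conjugate sign for grade k: (-1)^(k(k+1)/2)
Grade 1: (-1)^(1*2/2) = (-1)^1 = -1, coeff 1 -> -1
Grade 4: (-1)^(4*5/2) = (-1)^10 = 1, coeff 3 -> 3
Grade 6: (-1)^(6*7/2) = (-1)^21 = -1, coeff 3 -> -3
Conjugated coefficients: -1, 3, -3


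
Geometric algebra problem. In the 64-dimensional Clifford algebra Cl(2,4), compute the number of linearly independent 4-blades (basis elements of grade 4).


Number of grade-k basis blades in Cl(p,q) with n = p + q is C(n, k).
n = 2 + 4 = 6
C(6, 4) = 6! / (4! * 2!)
= 720 / (24 * 2)
= 15


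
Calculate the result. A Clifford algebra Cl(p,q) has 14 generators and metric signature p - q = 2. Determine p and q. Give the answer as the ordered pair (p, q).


We need p + q = 14 and p - q = 2.
Adding: 2p = 14 + 2 = 16, so p = 8.
Then q = 14 - 8 = 6.
(p, q) = (8, 6)


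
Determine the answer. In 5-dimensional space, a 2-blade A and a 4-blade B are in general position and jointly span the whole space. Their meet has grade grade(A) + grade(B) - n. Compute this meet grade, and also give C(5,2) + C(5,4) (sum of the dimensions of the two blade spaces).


Meet grade = grade(A) + grade(B) - n
= 2 + 4 - 5 = 1
C(5,2) = 10
C(5,4) = 5
dim_A + dim_B = 10 + 5 = 15


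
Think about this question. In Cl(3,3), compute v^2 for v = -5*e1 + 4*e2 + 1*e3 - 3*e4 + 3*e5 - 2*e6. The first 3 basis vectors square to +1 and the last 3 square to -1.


v^2 = sum of c_i^2 * e_i^2
Positive signature terms (e_i^2 = +1): (-5)^2 + 4^2 + 1^2 = 42
Negative signature terms (e_j^2 = -1): (-3)^2 + 3^2 + (-2)^2 = 22
v^2 = 42 - 22 = 20


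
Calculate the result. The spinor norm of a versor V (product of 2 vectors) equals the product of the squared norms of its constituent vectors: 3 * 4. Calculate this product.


Spinor norm N(V) = |v1|^2 * |v2|^2 * ... * |v2|^2
= 3 * 4
Running product: 3, 12
N(V) = 12


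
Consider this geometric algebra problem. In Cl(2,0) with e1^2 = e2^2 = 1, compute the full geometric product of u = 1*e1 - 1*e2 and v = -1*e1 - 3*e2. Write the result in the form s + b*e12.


Expand: (1*e1 - 1*e2)(-1*e1 - 3*e2)
= 1*(-1)*e1e1 + 1*(-3)*e1e2 + (-1)*(-1)*e2e1 + (-1)*(-3)*e2e2
Using e1^2 = e2^2 = 1, e2e1 = -e1e2:
Scalar part s = 1*(-1) + (-1)*(-3) = -1 + 3 = 2
Bivector part b = 1*(-3) - (-1)*(-1) = -3 - 1 = -4
uv = 2 - 4*e12


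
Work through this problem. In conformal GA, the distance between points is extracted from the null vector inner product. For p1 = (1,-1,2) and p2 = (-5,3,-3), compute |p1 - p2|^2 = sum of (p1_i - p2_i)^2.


p1 - p2 = (6, -4, 5)
|p1 - p2|^2 = 6^2 + (-4)^2 + 5^2
= 36 + 16 + 25
= 77


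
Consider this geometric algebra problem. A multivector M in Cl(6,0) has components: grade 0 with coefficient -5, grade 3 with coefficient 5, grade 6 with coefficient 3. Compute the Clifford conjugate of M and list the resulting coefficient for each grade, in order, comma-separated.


Clifford conjugate sign for grade k: (-1)^(k(k+1)/2)
Grade 0: (-1)^(0*1/2) = (-1)^0 = 1, coeff -5 -> -5
Grade 3: (-1)^(3*4/2) = (-1)^6 = 1, coeff 5 -> 5
Grade 6: (-1)^(6*7/2) = (-1)^21 = -1, coeff 3 -> -3
Conjugated coefficients: -5, 5, -3


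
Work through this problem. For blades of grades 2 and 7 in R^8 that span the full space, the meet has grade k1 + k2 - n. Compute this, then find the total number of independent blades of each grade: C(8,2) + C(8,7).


Meet grade = grade(A) + grade(B) - n
= 2 + 7 - 8 = 1
C(8,2) = 28
C(8,7) = 8
dim_A + dim_B = 28 + 8 = 36


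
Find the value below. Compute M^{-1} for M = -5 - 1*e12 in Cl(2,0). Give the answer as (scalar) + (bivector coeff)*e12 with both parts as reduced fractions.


M = -5 - 1*e12, where e12^2 = -1.
Since M commutes with its reverse ~M = a - b*e12, M * ~M = a^2 - b^2*e12^2 = a^2 + b^2.
So M^{-1} = ~M / (a^2 + b^2) = (a - b*e12)/(a^2 + b^2).
a^2 + b^2 = 25 + 1 = 26
Scalar part = -5/26 = -5/26
Bivector coeff = 1/26 = 1/26
M^{-1} = -5/26 + 1/26*e12


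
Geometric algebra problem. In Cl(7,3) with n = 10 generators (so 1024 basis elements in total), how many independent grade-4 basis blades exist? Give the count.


Number of grade-k basis blades in Cl(p,q) with n = p + q is C(n, k).
n = 7 + 3 = 10
C(10, 4) = 10! / (4! * 6!)
= 3628800 / (24 * 720)
= 210


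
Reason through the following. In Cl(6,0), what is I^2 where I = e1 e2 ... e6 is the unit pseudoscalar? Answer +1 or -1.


The pseudoscalar I = e1...e_n (product of all n generators) of Cl(p,q) satisfies I^2 = (-1)^(q + n(n-1)/2).
p = 6, q = 0, n = p + q = 6
n(n-1)/2 = 6 * 5 / 2 = 15
Exponent = q + n(n-1)/2 = 0 + 15 = 15
I^2 = (-1)^15 = -1


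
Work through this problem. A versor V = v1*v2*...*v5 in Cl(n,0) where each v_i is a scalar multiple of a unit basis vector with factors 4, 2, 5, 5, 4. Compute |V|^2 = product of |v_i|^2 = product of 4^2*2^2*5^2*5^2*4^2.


Each vector v_i has |v_i|^2 = s_i^2
Squared scales: 4^2 = 16, 2^2 = 4, 5^2 = 25, 5^2 = 25, 4^2 = 16
|V|^2 = 16 * 4 * 25 * 25 * 16
= 640000


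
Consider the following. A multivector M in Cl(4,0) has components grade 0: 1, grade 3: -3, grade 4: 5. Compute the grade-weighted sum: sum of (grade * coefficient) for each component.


Grade-weighted sum = sum of grade_k * coefficient_k
0*1 = 0
3*(-3) = -9
4*5 = 20
Total = 0 + (-9) + 20 = 11


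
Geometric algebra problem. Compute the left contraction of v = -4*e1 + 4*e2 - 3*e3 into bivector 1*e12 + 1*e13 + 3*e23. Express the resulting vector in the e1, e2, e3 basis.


Left contraction v _| B = <vB>_1 (grade-1 part of the geometric product vB).
Using e1_|e12 = e2, e2_|e12 = -e1, e1_|e13 = e3, e3_|e13 = -e1, e2_|e23 = e3, e3_|e23 = -e2:
e1 coeff: -v2*b12 - v3*b13 = -(4)*(1) - (-3)*(1) = -1
e2 coeff: v1*b12 - v3*b23 = (-4)*(1) - (-3)*(3) = 5
e3 coeff: v1*b13 + v2*b23 = (-4)*(1) + (4)*(3) = 8
v _| B = -1*e1 + 5*e2 + 8*e3


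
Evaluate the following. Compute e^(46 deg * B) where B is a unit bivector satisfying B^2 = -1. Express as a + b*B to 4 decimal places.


For a unit bivector B with B^2 = -1, the exponential series gives
e^(theta*B) = cos(theta) + sin(theta)*B (the GA analogue of Euler's formula).
theta = 46 degrees = 0.802851 rad
cos(46 deg) = 0.6947
sin(46 deg) = 0.7193
exp(theta*B) = 0.6947 + 0.7193*B


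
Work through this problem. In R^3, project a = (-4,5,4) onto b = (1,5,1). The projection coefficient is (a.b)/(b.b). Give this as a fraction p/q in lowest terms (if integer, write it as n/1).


Projection coefficient = (a . b) / (b . b)
a . b = (-4)*1 + 5*5 + 4*1
= -4 + 25 + 4 = 25
b . b = 1^2 + 5^2 + 1^2
= 1 + 25 + 1 = 27
Coefficient = 25/27
In lowest terms: 25/27


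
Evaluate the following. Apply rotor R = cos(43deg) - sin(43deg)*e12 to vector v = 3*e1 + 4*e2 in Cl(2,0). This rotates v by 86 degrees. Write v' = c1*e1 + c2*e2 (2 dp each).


Rotor R = cos(43deg) - sin(43deg)*e12
Rotation angle theta = 2 * 43 = 86 degrees
v' = R*v*~R rotates v by theta.
cos(86deg) = 0.0698, sin(86deg) = 0.9976
v'_1 = 3*cos(86deg) - 4*sin(86deg)
= 3*0.0698 - 4*0.9976
= -3.78
v'_2 = 3*sin(86deg) + 4*cos(86deg)
= 3*0.9976 + 4*0.0698
= 3.27
v' = -3.78*e1 + 3.27*e2


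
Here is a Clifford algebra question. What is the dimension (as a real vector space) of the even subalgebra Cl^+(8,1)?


Even subalgebra dimension = 2^(n-1)
n = 8 + 1 = 9
2^(9 - 1) = 2^8 = 256
Verification: sum of C(9,k) for even k = 1 + 36 + 126 + 84 + 9 = 256
Result = 256


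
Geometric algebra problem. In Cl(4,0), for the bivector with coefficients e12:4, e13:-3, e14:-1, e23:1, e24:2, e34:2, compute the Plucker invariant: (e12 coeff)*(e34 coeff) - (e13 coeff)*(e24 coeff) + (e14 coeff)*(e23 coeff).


Plucker relation: af - be + cd
a*f = 4*2 = 8
b*e = (-3)*2 = -6
c*d = (-1)*1 = -1
af - be + cd = 8 - (-6) + (-1)
= 13


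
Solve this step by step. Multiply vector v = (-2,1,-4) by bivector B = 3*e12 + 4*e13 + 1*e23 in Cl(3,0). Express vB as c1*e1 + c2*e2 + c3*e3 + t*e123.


vB has grade-1 (vector) and grade-3 (trivector) parts: vB = (v _| B) + (v ^ B).
Vector part <vB>_1:
  e1: -v2*b12 - v3*b13 = -(1)*(3) - (-4)*(4) = 13
  e2: v1*b12 - v3*b23 = (-2)*(3) - (-4)*(1) = -2
  e3: v1*b13 + v2*b23 = (-2)*(4) + (1)*(1) = -7
Trivector part <vB>_3:
  e123: v1*b23 - v2*b13 + v3*b12 = (-2)*(1) - (1)*(4) + (-4)*(3) = -18
vB = 13*e1 - 2*e2 - 7*e3 - 18*e123


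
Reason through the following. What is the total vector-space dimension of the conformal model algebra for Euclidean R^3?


The conformal model of R^3 uses Cl(4,1): the 3 Euclidean generators plus two extra orthogonal generators e+ (e+^2 = +1) and e- (e-^2 = -1), from which the null vectors e0, einf are built.
Number of generators m = 3 + 2 = 5.
dim Cl(p,q) = 2^m = 2^5 = 32


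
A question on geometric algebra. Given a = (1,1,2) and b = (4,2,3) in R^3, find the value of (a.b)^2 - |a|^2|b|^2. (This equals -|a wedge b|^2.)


a . b = 1*4 + 1*2 + 2*3
= 4 + 2 + 6 = 12
|a|^2 = 1^2 + 1^2 + 2^2 = 6
|b|^2 = 4^2 + 2^2 + 3^2 = 29
(a.b)^2 = 12^2 = 144
|a|^2 * |b|^2 = 6 * 29 = 174
Result = 144 - 174 = -30


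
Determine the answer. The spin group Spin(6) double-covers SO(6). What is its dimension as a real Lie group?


Spin(n) double-covers SO(n); both have Lie algebra so(n) of dimension n(n-1)/2.
n = 6
n(n-1) = 6 * 5 = 30
dim Spin(6) = 30/2 = 15


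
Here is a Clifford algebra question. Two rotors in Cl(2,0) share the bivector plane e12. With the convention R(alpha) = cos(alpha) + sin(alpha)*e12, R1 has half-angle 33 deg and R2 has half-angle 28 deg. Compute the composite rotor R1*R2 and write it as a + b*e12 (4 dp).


Same-plane rotors commute and their half-angles add:
R1*R2 = cos(a1 + a2) + sin(a1 + a2)*e12.
a1 + a2 = 33 + 28 = 61 deg
cos(61 deg) = 0.4848
sin(61 deg) = 0.8746
R1*R2 = 0.4848 + 0.8746*e12


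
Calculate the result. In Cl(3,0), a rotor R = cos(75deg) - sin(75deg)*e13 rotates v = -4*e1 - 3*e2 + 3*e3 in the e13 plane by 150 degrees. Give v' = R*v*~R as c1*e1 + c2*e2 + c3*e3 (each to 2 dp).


Rotor R = cos(75deg) - sin(75deg)*e13
Rotation angle theta = 2 * 75 = 150 degrees in the e13 plane (e1 -> e3).
The component perpendicular to the plane (e2) is invariant: v'_2 = v2 = -3.00
cos(150deg) = -0.8660, sin(150deg) = 0.5000
v'_1 = v1*cos(theta) - v3*sin(theta) = -4*(-0.8660) - 3*0.5000 = 1.96
v'_3 = v1*sin(theta) + v3*cos(theta) = -4*0.5000 + 3*(-0.8660) = -4.60
v' = 1.96*e1 - 3.00*e2 - 4.60*e3


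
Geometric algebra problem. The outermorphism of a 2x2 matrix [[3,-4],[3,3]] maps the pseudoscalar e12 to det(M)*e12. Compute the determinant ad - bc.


The outermorphism of a linear map f sends e1^e2 to f(e1)^f(e2).
f(e1) = 3*e1 + 3*e2
f(e2) = -4*e1 + 3*e2
f(e1) ^ f(e2) = (3*e1 + 3*e2) ^ (-4*e1 + 3*e2)
= 3*3*e12 + 3*(-4)*e21
= (9 - (-12))*e12
= 21*e12
Coefficient = 21


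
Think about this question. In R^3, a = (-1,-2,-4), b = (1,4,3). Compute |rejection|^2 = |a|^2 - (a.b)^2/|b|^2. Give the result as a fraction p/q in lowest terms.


|a|^2 = (-1)^2 + (-2)^2 + (-4)^2 = 21
|b|^2 = 1^2 + 4^2 + 3^2 = 26
a . b = (-1)*1 + (-2)*4 + (-4)*3 = -21
(a.b)^2 = (-21)^2 = 441
|rej|^2 = 21 - 441/26
= (546 - 441)/26
= 105/26
In lowest terms: 105/26


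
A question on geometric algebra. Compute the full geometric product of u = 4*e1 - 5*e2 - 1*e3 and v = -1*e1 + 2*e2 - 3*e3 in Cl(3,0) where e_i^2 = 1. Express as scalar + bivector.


In Cl(3,0): e_i^2 = 1, e_ie_j = -e_je_i for i != j.
Scalar part = u . v = 4*(-1) + (-5)*2 + (-1)*(-3)
= -4 + (-10) + 3 = -11
e12 coeff = 4*2 - (-5)*(-1) = 8 - 5 = 3
e13 coeff = 4*(-3) - (-1)*(-1) = -12 - 1 = -13
e23 coeff = (-5)*(-3) - (-1)*2 = 15 - (-2) = 17
uv = -11 + 3*e12 - 13*e13 + 17*e23


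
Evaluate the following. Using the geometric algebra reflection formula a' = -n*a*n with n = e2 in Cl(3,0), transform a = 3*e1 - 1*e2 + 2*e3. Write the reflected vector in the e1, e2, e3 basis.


Reflection formula: a' = -n*a*n, with n = e2 (unit vector, n^2 = 1).
For reflection through hyperplane perp to e2:
The component along e2 flips sign, others stay.
a = (3, -1, 2)
a' = (3, 1, 2)
a' = 3*e1 + 1*e2 + 2*e3


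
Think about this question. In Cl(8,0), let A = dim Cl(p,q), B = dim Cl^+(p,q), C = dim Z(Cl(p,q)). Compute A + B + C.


n = 8 + 0 = 8
Total dim = 2^8 = 256
Even subalgebra dim = 2^7 = 128
n is even, so center dim = 1
Sum = 256 + 128 + 1 = 385


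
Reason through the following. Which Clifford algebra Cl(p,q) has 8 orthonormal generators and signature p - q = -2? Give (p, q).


We need p + q = 8 and p - q = -2.
Adding: 2p = 8 + (-2) = 6, so p = 3.
Then q = 8 - 3 = 5.
(p, q) = (3, 5)


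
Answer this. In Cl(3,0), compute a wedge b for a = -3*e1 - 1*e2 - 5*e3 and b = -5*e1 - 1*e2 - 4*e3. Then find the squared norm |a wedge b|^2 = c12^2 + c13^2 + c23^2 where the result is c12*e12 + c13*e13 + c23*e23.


a wedge b = (a1*b2 - a2*b1)*e12 + (a1*b3 - a3*b1)*e13 + (a2*b3 - a3*b2)*e23
e12 coeff: (-3)*(-1) - (-1)*(-5) = 3 - 5 = -2
e13 coeff: (-3)*(-4) - (-5)*(-5) = 12 - 25 = -13
e23 coeff: (-1)*(-4) - (-5)*(-1) = 4 - 5 = -1
|a wedge b|^2 = (-2)^2 + (-13)^2 + (-1)^2
= 4 + 169 + 1
= 174


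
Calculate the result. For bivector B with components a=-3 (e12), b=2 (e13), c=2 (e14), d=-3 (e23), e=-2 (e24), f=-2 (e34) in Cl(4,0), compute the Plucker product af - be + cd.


Plucker relation: af - be + cd
a*f = (-3)*(-2) = 6
b*e = 2*(-2) = -4
c*d = 2*(-3) = -6
af - be + cd = 6 - (-4) + (-6)
= 4


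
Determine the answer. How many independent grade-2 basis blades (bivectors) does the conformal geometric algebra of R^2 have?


The conformal model of R^2 uses Cl(3,1) with m = 2 + 2 = 4 generators.
Number of grade-2 blades = C(m, 2) = C(4, 2)
= 4*3/2 = 6


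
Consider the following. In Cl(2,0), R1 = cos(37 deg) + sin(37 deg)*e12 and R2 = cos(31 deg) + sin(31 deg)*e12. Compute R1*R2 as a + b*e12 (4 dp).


Same-plane rotors commute and their half-angles add:
R1*R2 = cos(a1 + a2) + sin(a1 + a2)*e12.
a1 + a2 = 37 + 31 = 68 deg
cos(68 deg) = 0.3746
sin(68 deg) = 0.9272
R1*R2 = 0.3746 + 0.9272*e12


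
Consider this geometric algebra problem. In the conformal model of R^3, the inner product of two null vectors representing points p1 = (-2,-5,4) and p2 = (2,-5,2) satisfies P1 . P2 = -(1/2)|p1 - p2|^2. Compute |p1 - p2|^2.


p1 - p2 = (-4, 0, 2)
|p1 - p2|^2 = (-4)^2 + 0^2 + 2^2
= 16 + 0 + 4
= 20


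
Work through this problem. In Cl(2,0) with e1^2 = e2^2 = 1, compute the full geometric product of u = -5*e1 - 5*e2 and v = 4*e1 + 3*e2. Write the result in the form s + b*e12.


Expand: (-5*e1 - 5*e2)(4*e1 + 3*e2)
= (-5)*4*e1e1 + (-5)*3*e1e2 + (-5)*4*e2e1 + (-5)*3*e2e2
Using e1^2 = e2^2 = 1, e2e1 = -e1e2:
Scalar part s = (-5)*4 + (-5)*3 = -20 + (-15) = -35
Bivector part b = (-5)*3 - (-5)*4 = -15 - (-20) = 5
uv = -35 + 5*e12


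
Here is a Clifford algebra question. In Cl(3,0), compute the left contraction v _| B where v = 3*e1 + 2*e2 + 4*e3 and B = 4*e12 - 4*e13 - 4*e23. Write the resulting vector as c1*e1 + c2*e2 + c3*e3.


Left contraction v _| B = <vB>_1 (grade-1 part of the geometric product vB).
Using e1_|e12 = e2, e2_|e12 = -e1, e1_|e13 = e3, e3_|e13 = -e1, e2_|e23 = e3, e3_|e23 = -e2:
e1 coeff: -v2*b12 - v3*b13 = -(2)*(4) - (4)*(-4) = 8
e2 coeff: v1*b12 - v3*b23 = (3)*(4) - (4)*(-4) = 28
e3 coeff: v1*b13 + v2*b23 = (3)*(-4) + (2)*(-4) = -20
v _| B = 8*e1 + 28*e2 - 20*e3


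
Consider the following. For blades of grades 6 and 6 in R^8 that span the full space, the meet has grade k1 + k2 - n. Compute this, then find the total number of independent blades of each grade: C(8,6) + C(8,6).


Meet grade = grade(A) + grade(B) - n
= 6 + 6 - 8 = 4
C(8,6) = 28
C(8,6) = 28
dim_A + dim_B = 28 + 28 = 56


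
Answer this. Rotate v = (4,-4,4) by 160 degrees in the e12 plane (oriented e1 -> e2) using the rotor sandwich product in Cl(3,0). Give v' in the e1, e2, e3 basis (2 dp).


Rotor R = cos(80deg) - sin(80deg)*e12
Rotation angle theta = 2 * 80 = 160 degrees in the e12 plane (e1 -> e2).
The component perpendicular to the plane (e3) is invariant: v'_3 = v3 = 4.00
cos(160deg) = -0.9397, sin(160deg) = 0.3420
v'_1 = v1*cos(theta) - v2*sin(theta) = 4*(-0.9397) - (-4)*0.3420 = -2.39
v'_2 = v1*sin(theta) + v2*cos(theta) = 4*0.3420 + (-4)*(-0.9397) = 5.13
v' = -2.39*e1 + 5.13*e2 + 4.00*e3


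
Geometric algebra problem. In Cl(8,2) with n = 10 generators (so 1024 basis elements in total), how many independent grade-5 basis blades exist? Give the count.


Number of grade-k basis blades in Cl(p,q) with n = p + q is C(n, k).
n = 8 + 2 = 10
C(10, 5) = 10! / (5! * 5!)
= 3628800 / (120 * 120)
= 252


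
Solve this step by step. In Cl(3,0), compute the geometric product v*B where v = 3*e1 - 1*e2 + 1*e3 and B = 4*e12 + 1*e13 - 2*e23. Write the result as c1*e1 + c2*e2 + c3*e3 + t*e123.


vB has grade-1 (vector) and grade-3 (trivector) parts: vB = (v _| B) + (v ^ B).
Vector part <vB>_1:
  e1: -v2*b12 - v3*b13 = -(-1)*(4) - (1)*(1) = 3
  e2: v1*b12 - v3*b23 = (3)*(4) - (1)*(-2) = 14
  e3: v1*b13 + v2*b23 = (3)*(1) + (-1)*(-2) = 5
Trivector part <vB>_3:
  e123: v1*b23 - v2*b13 + v3*b12 = (3)*(-2) - (-1)*(1) + (1)*(4) = -1
vB = 3*e1 + 14*e2 + 5*e3 - 1*e123


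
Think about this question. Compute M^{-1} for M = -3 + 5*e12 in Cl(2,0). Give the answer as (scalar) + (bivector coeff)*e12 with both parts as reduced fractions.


M = -3 + 5*e12, where e12^2 = -1.
Since M commutes with its reverse ~M = a - b*e12, M * ~M = a^2 - b^2*e12^2 = a^2 + b^2.
So M^{-1} = ~M / (a^2 + b^2) = (a - b*e12)/(a^2 + b^2).
a^2 + b^2 = 9 + 25 = 34
Scalar part = -3/34 = -3/34
Bivector coeff = -5/34 = -5/34
M^{-1} = -3/34 - 5/34*e12


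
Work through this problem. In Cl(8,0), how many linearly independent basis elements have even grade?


Even subalgebra dimension = 2^(n-1)
n = 8 + 0 = 8
2^(8 - 1) = 2^7 = 128
Verification: sum of C(8,k) for even k = 1 + 28 + 70 + 28 + 1 = 128
Result = 128


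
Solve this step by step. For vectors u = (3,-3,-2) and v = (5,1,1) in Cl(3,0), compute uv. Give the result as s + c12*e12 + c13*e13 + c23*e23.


In Cl(3,0): e_i^2 = 1, e_ie_j = -e_je_i for i != j.
Scalar part = u . v = 3*5 + (-3)*1 + (-2)*1
= 15 + (-3) + (-2) = 10
e12 coeff = 3*1 - (-3)*5 = 3 - (-15) = 18
e13 coeff = 3*1 - (-2)*5 = 3 - (-10) = 13
e23 coeff = (-3)*1 - (-2)*1 = -3 - (-2) = -1
uv = 10 + 18*e12 + 13*e13 - 1*e23


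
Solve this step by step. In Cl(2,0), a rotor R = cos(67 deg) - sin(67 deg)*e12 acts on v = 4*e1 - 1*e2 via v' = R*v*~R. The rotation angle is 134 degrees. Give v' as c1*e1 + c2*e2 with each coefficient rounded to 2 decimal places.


Rotor R = cos(67deg) - sin(67deg)*e12
Rotation angle theta = 2 * 67 = 134 degrees
v' = R*v*~R rotates v by theta.
cos(134deg) = -0.6947, sin(134deg) = 0.7193
v'_1 = 4*cos(134deg) - (-1)*sin(134deg)
= 4*(-0.6947) - (-1)*0.7193
= -2.06
v'_2 = 4*sin(134deg) + (-1)*cos(134deg)
= 4*0.7193 + (-1)*(-0.6947)
= 3.57
v' = -2.06*e1 + 3.57*e2


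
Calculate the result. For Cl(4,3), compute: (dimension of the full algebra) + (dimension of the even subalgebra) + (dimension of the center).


n = 4 + 3 = 7
Total dim = 2^7 = 128
Even subalgebra dim = 2^6 = 64
n is odd, so center dim = 2
Sum = 128 + 64 + 2 = 194


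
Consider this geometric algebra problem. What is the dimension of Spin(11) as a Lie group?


Spin(n) double-covers SO(n); both have Lie algebra so(n) of dimension n(n-1)/2.
n = 11
n(n-1) = 11 * 10 = 110
dim Spin(11) = 110/2 = 55


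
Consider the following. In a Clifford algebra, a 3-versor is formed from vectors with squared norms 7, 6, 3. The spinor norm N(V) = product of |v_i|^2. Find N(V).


Spinor norm N(V) = |v1|^2 * |v2|^2 * ... * |v3|^2
= 7 * 6 * 3
Running product: 7, 42, 126
N(V) = 126


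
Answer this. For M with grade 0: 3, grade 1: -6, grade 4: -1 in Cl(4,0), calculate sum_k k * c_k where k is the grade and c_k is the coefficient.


Grade-weighted sum = sum of grade_k * coefficient_k
0*3 = 0
1*(-6) = -6
4*(-1) = -4
Total = 0 + (-6) + (-4) = -10


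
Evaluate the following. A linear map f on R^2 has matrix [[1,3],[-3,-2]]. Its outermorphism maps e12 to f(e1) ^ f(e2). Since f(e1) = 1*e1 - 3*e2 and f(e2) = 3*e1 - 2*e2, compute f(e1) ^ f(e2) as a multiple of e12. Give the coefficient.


The outermorphism of a linear map f sends e1^e2 to f(e1)^f(e2).
f(e1) = 1*e1 - 3*e2
f(e2) = 3*e1 - 2*e2
f(e1) ^ f(e2) = (1*e1 - 3*e2) ^ (3*e1 - 2*e2)
= 1*(-2)*e12 + (-3)*3*e21
= (-2 - (-9))*e12
= 7*e12
Coefficient = 7


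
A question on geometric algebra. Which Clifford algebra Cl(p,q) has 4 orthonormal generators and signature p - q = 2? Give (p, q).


We need p + q = 4 and p - q = 2.
Adding: 2p = 4 + 2 = 6, so p = 3.
Then q = 4 - 3 = 1.
(p, q) = (3, 1)


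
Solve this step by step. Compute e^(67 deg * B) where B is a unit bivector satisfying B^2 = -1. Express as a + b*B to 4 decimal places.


For a unit bivector B with B^2 = -1, the exponential series gives
e^(theta*B) = cos(theta) + sin(theta)*B (the GA analogue of Euler's formula).
theta = 67 degrees = 1.169371 rad
cos(67 deg) = 0.3907
sin(67 deg) = 0.9205
exp(theta*B) = 0.3907 + 0.9205*B


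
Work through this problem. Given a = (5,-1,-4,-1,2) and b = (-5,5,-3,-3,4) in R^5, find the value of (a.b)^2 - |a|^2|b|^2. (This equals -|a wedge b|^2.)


a . b = 5*(-5) + (-1)*5 + (-4)*(-3) + (-1)*(-3) + 2*4
= -25 + (-5) + 12 + 3 + 8 = -7
|a|^2 = 5^2 + (-1)^2 + (-4)^2 + (-1)^2 + 2^2 = 47
|b|^2 = (-5)^2 + 5^2 + (-3)^2 + (-3)^2 + 4^2 = 84
(a.b)^2 = (-7)^2 = 49
|a|^2 * |b|^2 = 47 * 84 = 3948
Result = 49 - 3948 = -3899


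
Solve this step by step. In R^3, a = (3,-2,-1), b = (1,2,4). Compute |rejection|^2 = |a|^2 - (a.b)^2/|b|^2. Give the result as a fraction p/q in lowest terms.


|a|^2 = 3^2 + (-2)^2 + (-1)^2 = 14
|b|^2 = 1^2 + 2^2 + 4^2 = 21
a . b = 3*1 + (-2)*2 + (-1)*4 = -5
(a.b)^2 = (-5)^2 = 25
|rej|^2 = 14 - 25/21
= (294 - 25)/21
= 269/21
In lowest terms: 269/21


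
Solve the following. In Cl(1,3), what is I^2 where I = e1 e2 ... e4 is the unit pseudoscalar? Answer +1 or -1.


The pseudoscalar I = e1...e_n (product of all n generators) of Cl(p,q) satisfies I^2 = (-1)^(q + n(n-1)/2).
p = 1, q = 3, n = p + q = 4
n(n-1)/2 = 4 * 3 / 2 = 6
Exponent = q + n(n-1)/2 = 3 + 6 = 9
I^2 = (-1)^9 = -1


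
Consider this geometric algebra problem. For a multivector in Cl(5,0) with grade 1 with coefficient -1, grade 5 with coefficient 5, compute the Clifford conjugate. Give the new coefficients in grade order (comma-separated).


Clifford conjugate sign for grade k: (-1)^(k(k+1)/2)
Grade 1: (-1)^(1*2/2) = (-1)^1 = -1, coeff -1 -> 1
Grade 5: (-1)^(5*6/2) = (-1)^15 = -1, coeff 5 -> -5
Conjugated coefficients: 1, -5


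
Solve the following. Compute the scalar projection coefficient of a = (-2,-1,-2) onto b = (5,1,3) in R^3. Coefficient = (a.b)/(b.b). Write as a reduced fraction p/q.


Projection coefficient = (a . b) / (b . b)
a . b = (-2)*5 + (-1)*1 + (-2)*3
= -10 + (-1) + (-6) = -17
b . b = 5^2 + 1^2 + 3^2
= 25 + 1 + 9 = 35
Coefficient = -17/35
In lowest terms: -17/35


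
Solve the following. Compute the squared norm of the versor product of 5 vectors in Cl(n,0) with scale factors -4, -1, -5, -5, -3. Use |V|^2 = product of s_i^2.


Each vector v_i has |v_i|^2 = s_i^2
Squared scales: (-4)^2 = 16, (-1)^2 = 1, (-5)^2 = 25, (-5)^2 = 25, (-3)^2 = 9
|V|^2 = 16 * 1 * 25 * 25 * 9
= 90000


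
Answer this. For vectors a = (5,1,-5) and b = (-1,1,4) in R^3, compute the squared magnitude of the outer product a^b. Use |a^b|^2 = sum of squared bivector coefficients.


a wedge b = (a1*b2 - a2*b1)*e12 + (a1*b3 - a3*b1)*e13 + (a2*b3 - a3*b2)*e23
e12 coeff: 5*1 - 1*(-1) = 5 - (-1) = 6
e13 coeff: 5*4 - (-5)*(-1) = 20 - 5 = 15
e23 coeff: 1*4 - (-5)*1 = 4 - (-5) = 9
|a wedge b|^2 = 6^2 + 15^2 + 9^2
= 36 + 225 + 81
= 342
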